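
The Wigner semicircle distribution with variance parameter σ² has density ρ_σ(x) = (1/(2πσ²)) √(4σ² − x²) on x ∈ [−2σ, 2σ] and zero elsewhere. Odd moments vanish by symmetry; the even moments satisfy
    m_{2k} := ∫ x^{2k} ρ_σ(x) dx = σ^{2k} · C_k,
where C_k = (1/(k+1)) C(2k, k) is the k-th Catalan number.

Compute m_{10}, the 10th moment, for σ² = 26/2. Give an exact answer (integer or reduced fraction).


By the scaled semicircle moment identity, m_{2k} = σ^{2k} · C_k with k = 5.
C_5 = (1/(k+1)) · C(2k, k) = (1/6) · C(10, 5) = (1/6) · 252 = 42.
σ^{2k} = (σ²)^k = (26/2)^5 = 371293.

Therefore m_{10} = σ^{10} · C_5 = 371293 · 42 = 15594306.


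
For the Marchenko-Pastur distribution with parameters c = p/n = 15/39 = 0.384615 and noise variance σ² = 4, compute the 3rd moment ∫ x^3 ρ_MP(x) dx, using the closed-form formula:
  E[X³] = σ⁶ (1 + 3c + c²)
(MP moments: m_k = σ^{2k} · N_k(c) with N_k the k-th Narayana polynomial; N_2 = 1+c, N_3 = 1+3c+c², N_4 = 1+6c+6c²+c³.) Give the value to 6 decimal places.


E[X³] = σ⁶ (1 + 3c + c²) (third MP moment). With σ² = 4 (so σ⁶ = 64) and c = 15/39 = 0.384615: E[X³] = 64 · (1 + 3·0.384615 + (0.384615)²) = 64 · 2.301775.

So E[X^3] = 147.313609.


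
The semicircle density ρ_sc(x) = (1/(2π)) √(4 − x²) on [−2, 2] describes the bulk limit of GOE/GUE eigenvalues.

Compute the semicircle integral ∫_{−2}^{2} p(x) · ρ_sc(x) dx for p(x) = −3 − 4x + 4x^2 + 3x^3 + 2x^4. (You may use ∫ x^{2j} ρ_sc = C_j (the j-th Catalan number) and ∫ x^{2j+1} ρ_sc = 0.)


Write p(x) = Σ a_i x^i, split into monomials and integrate each against ρ_sc separately.
Using ∫ x^{2j} ρ_sc = C_j = (1/(j+1)) C(2j, j) (Catalan numbers) and ∫ x^{2j+1} ρ_sc = 0 (odd monomials vanish by symmetry):
  i = 0 (even): a_0 · C_{0} = -3 · 1 = -3
  i = 1 (odd): ∫ x^1 ρ_sc = 0 (vanishes)
  i = 2 (even): a_2 · C_{1} = 4 · 1 = 4
  i = 3 (odd): ∫ x^3 ρ_sc = 0 (vanishes)
  i = 4 (even): a_4 · C_{2} = 2 · 2 = 4

Summing the contributions: ∫_{−2}^{2} p(x) ρ_sc(x) dx = (-3) + 4 + 4 = 5.


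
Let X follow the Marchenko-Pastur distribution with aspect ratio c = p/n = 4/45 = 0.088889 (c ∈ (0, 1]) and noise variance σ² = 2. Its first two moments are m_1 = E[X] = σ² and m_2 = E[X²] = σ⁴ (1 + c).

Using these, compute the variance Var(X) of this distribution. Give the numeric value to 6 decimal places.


m_1 = E[X] = σ² = 2, so m_1² = 4.
m_2 = E[X²] = σ⁴ (1 + c) = 4 · (1 + 0.088889) = 4 · 1.088889 = 4.355556.
(Note m_2 − m_1² simplifies to c · σ⁴ = 0.088889 · 4.)

Var(X) = m_2 − m_1² = 4.355556 − 4 = 0.355556.


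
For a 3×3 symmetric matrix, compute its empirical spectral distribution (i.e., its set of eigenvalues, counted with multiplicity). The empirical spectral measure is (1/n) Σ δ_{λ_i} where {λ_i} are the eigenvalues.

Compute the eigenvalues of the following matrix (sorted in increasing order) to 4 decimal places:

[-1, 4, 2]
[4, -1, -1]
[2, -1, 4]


Since M is real symmetric, all three eigenvalues are real; they are the roots of det(λI − M) = λ³ − (tr M) λ² + s λ − det M, where s is the sum of the principal 2×2 minors.
tr M = -1 + (-1) + 4 = 2.
s = ((-1)·(-1) − 4²) + ((-1)·4 − 2²) + ((-1)·4 − (-1)²) = -15 + (-8) + (-5) = -28.
det M (expand along row 1) = (-1)·(-5) − 4·18 + 2·(-2) = -71.
Characteristic polynomial: λ³ − 2λ² − 28λ + 71 = 0.
Substitute λ = y + (tr M)/3 = y + 0.666667 to remove the quadratic term: y³ + p·y + q = 0 with p = s − (tr M)²/3 = -29.333333 and q = −2(tr M)³/27 + (tr M)·s/3 − det M = 51.740741.
Three real roots ⇒ use the trigonometric (Viète) form: r = 2√(−p/3) = 6.253888, φ = arccos(3q/(p·r)) = arccos(-0.846140) = 2.579498 rad.
y_k = r·cos(φ/3 − 2πk/3) for k = 0, 1, 2 gives y = 4.081064, 2.063371, -6.144435.
λ_k = y_k + 0.666667 gives λ = 4.7477, 2.7300, -5.4778 (check: the sum is 2.0000 = tr M).

Eigenvalues sorted in increasing order: [-5.4778, 2.7300, 4.7477].


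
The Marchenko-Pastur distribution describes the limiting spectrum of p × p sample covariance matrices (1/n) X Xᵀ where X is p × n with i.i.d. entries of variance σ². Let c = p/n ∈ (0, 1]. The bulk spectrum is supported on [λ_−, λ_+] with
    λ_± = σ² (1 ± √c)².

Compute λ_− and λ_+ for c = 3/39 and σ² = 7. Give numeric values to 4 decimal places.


c = 3/39 = 0.076923; √c = 0.277350.
λ_− = σ² (1 − √c)² = 7 · (1 − 0.277350)² = 7 · (0.722650)² = 3.655560.
λ_+ = σ² (1 + √c)² = 7 · (1 + 0.277350)² = 7 · (1.277350)² = 11.421363.

Rounded to 4 decimal places: λ_− ≈ 3.6556, λ_+ ≈ 11.4214.


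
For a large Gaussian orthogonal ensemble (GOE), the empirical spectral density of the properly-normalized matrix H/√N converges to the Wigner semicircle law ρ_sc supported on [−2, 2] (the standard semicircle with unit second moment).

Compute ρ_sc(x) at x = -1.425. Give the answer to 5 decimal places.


ρ_sc(x) = (1/(2π)) √(4 − x²). With x = -1.425:
  4 − x² = 4 − (-1.425)² = 4 − 2.030625 = 1.969375.
  √(4 − x²) = 1.403344.
  1/(2π) = 0.159155.
  ρ_sc(-1.425) = 0.159155 · 1.403344 = 0.223349.

Rounded to 5 decimal places: ρ_sc(-1.425) ≈ 0.22335.


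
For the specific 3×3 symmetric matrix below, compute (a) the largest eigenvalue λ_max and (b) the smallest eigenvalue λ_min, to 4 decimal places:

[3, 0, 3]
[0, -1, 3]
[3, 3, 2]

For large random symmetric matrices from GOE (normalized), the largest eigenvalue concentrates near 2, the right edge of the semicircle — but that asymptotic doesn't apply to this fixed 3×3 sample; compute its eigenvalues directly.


Since M is real symmetric, all three eigenvalues are real; they are the roots of det(λI − M) = λ³ − (tr M) λ² + s λ − det M, where s is the sum of the principal 2×2 minors.
tr M = 3 + (-1) + 2 = 4.
s = (3·(-1) − 0²) + (3·2 − 3²) + ((-1)·2 − 3²) = -3 + (-3) + (-11) = -17.
det M (expand along row 1) = 3·(-11) − 0·(-9) + 3·3 = -24.
Characteristic polynomial: λ³ − 4λ² − 17λ + 24 = 0.
Substitute λ = y + (tr M)/3 = y + 1.333333 to remove the quadratic term: y³ + p·y + q = 0 with p = s − (tr M)²/3 = -22.333333 and q = −2(tr M)³/27 + (tr M)·s/3 − det M = -3.407407.
Three real roots ⇒ use the trigonometric (Viète) form: r = 2√(−p/3) = 5.456902, φ = arccos(3q/(p·r)) = arccos(0.083878) = 1.486820 rad.
y_k = r·cos(φ/3 − 2πk/3) for k = 0, 1, 2 gives y = 4.800329, -0.152730, -4.647599.
λ_k = y_k + 1.333333 gives λ = 6.1337, 1.1806, -3.3143 (check: the sum is 4.0000 = tr M).

Hence λ_max = 6.1337 and λ_min = -3.3143.


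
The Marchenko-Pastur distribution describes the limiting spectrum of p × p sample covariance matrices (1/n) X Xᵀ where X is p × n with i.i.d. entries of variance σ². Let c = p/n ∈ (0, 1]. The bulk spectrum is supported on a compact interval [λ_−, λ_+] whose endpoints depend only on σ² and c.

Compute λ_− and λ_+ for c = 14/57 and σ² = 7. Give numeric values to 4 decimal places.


c = 14/57 = 0.245614; √c = 0.495595.
λ_− = σ² (1 − √c)² = 7 · (1 − 0.495595)² = 7 · (0.504405)² = 1.780973.
λ_+ = σ² (1 + √c)² = 7 · (1 + 0.495595)² = 7 · (1.495595)² = 15.657623.

Rounded to 4 decimal places: λ_− ≈ 1.7810, λ_+ ≈ 15.6576.


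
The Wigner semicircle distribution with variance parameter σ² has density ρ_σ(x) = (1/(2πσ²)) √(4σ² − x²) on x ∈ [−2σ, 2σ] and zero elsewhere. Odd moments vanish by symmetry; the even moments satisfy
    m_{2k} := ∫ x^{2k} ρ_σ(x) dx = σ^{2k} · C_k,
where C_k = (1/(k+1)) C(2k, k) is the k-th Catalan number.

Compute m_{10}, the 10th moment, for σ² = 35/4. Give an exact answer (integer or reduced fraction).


By the scaled semicircle moment identity, m_{2k} = σ^{2k} · C_k with k = 5.
C_5 = (1/(k+1)) · C(2k, k) = (1/6) · C(10, 5) = (1/6) · 252 = 42.
σ^{2k} = (σ²)^k = (35/4)^5 = 52521875/1024.

Therefore m_{10} = σ^{10} · C_5 = (52521875/1024) · 42 = 1102959375/512.


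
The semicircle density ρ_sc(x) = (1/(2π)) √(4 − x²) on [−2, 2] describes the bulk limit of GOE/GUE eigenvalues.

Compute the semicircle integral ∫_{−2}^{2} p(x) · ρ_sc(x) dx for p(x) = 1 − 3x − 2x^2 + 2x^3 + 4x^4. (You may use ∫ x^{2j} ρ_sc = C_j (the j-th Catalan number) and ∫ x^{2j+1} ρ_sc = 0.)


Write p(x) = Σ a_i x^i, split into monomials and integrate each against ρ_sc separately.
Using ∫ x^{2j} ρ_sc = C_j = (1/(j+1)) C(2j, j) (Catalan numbers) and ∫ x^{2j+1} ρ_sc = 0 (odd monomials vanish by symmetry):
  i = 0 (even): a_0 · C_{0} = 1 · 1 = 1
  i = 1 (odd): ∫ x^1 ρ_sc = 0 (vanishes)
  i = 2 (even): a_2 · C_{1} = -2 · 1 = -2
  i = 3 (odd): ∫ x^3 ρ_sc = 0 (vanishes)
  i = 4 (even): a_4 · C_{2} = 4 · 2 = 8

Summing the contributions: ∫_{−2}^{2} p(x) ρ_sc(x) dx = 1 + (-2) + 8 = 7.


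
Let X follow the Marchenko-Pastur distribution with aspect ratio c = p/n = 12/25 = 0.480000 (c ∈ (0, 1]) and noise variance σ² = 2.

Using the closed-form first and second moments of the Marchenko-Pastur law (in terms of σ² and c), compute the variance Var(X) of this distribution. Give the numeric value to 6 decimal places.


Recall the MP moments m_1 = E[X] = σ² and m_2 = E[X²] = σ⁴ (1 + c).
m_1 = E[X] = σ² = 2, so m_1² = 4.
m_2 = E[X²] = σ⁴ (1 + c) = 4 · (1 + 0.480000) = 4 · 1.480000 = 5.920000.
(Note m_2 − m_1² simplifies to c · σ⁴ = 0.480000 · 4.)

Var(X) = m_2 − m_1² = 5.920000 − 4 = 1.920000.


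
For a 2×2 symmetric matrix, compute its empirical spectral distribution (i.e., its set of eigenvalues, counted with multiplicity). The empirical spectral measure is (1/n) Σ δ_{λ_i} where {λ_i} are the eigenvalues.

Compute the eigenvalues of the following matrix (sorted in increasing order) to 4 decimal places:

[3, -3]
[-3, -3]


Since M is real symmetric, both eigenvalues are real; they are the roots of det(λI − M) = λ² − (tr M) λ + det M.
tr M = 3 + (-3) = 0.
det M = 3·(-3) − (-3)² = -9 − 9 = -18.
Characteristic polynomial: λ² − 18 = 0.
Discriminant Δ = (tr M)² − 4·det M = 0 − (-72) = 72; √Δ = 8.485281.
λ = (tr M ± √Δ)/2 = (0 ± 8.485281)/2, giving (tr M − √Δ)/2 = -4.2426 and (tr M + √Δ)/2 = 4.2426.

Eigenvalues sorted in increasing order: [-4.2426, 4.2426].


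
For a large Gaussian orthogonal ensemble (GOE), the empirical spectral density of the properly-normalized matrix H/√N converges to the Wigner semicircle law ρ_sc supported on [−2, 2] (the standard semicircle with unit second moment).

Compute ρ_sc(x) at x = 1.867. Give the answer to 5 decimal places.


ρ_sc(x) = (1/(2π)) √(4 − x²). With x = 1.867:
  4 − x² = 4 − (1.867)² = 4 − 3.485689 = 0.514311.
  √(4 − x²) = 0.717155.
  1/(2π) = 0.159155.
  ρ_sc(1.867) = 0.159155 · 0.717155 = 0.114139.

Rounded to 5 decimal places: ρ_sc(1.867) ≈ 0.11414.


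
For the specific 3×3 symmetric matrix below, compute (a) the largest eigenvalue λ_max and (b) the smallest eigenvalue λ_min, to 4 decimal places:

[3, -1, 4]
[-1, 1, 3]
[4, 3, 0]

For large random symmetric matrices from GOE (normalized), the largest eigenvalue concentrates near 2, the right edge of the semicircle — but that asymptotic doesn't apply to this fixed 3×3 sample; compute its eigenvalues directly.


Since M is real symmetric, all three eigenvalues are real; they are the roots of det(λI − M) = λ³ − (tr M) λ² + s λ − det M, where s is the sum of the principal 2×2 minors.
tr M = 3 + 1 + 0 = 4.
s = (3·1 − (-1)²) + (3·0 − 4²) + (1·0 − 3²) = 2 + (-16) + (-9) = -23.
det M (expand along row 1) = 3·(-9) − (-1)·(-12) + 4·(-7) = -67.
Characteristic polynomial: λ³ − 4λ² − 23λ + 67 = 0.
Substitute λ = y + (tr M)/3 = y + 1.333333 to remove the quadratic term: y³ + p·y + q = 0 with p = s − (tr M)²/3 = -28.333333 and q = −2(tr M)³/27 + (tr M)·s/3 − det M = 31.592593.
Three real roots ⇒ use the trigonometric (Viète) form: r = 2√(−p/3) = 6.146363, φ = arccos(3q/(p·r)) = arccos(-0.544240) = 2.146280 rad.
y_k = r·cos(φ/3 − 2πk/3) for k = 0, 1, 2 gives y = 4.639358, 1.171825, -5.811183.
λ_k = y_k + 1.333333 gives λ = 5.9727, 2.5052, -4.4778 (check: the sum is 4.0000 = tr M).

Hence λ_max = 5.9727 and λ_min = -4.4778.


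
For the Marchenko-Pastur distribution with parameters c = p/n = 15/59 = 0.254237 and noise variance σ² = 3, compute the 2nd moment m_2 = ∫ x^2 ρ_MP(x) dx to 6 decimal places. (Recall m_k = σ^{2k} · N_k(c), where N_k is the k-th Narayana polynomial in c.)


E[X²] = σ⁴ (1 + c) (second MP moment). With σ² = 3 (so σ⁴ = 9) and c = 15/59 = 0.254237: E[X²] = 9 · (1 + 0.254237) = 9 · 1.254237.

So E[X^2] = 11.288136.


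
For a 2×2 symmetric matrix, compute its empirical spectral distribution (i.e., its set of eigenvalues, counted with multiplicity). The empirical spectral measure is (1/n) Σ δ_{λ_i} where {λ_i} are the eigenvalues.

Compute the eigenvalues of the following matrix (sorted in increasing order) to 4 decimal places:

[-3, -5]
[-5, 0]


Since M is real symmetric, both eigenvalues are real; they are the roots of det(λI − M) = λ² − (tr M) λ + det M.
tr M = -3 + 0 = -3.
det M = (-3)·0 − (-5)² = 0 − 25 = -25.
Characteristic polynomial: λ² + 3λ − 25 = 0.
Discriminant Δ = (tr M)² − 4·det M = 9 − (-100) = 109; √Δ = 10.440307.
λ = (tr M ± √Δ)/2 = (-3 ± 10.440307)/2, giving (tr M − √Δ)/2 = -6.7202 and (tr M + √Δ)/2 = 3.7202.

Eigenvalues sorted in increasing order: [-6.7202, 3.7202].


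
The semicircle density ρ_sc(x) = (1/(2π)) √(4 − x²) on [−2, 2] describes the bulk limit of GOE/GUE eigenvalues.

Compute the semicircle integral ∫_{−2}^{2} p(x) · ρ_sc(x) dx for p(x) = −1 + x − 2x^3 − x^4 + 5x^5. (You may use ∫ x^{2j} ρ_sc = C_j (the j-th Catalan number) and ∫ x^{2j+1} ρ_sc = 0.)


Write p(x) = Σ a_i x^i, split into monomials and integrate each against ρ_sc separately.
Using ∫ x^{2j} ρ_sc = C_j = (1/(j+1)) C(2j, j) (Catalan numbers) and ∫ x^{2j+1} ρ_sc = 0 (odd monomials vanish by symmetry):
  i = 0 (even): a_0 · C_{0} = -1 · 1 = -1
  i = 1 (odd): ∫ x^1 ρ_sc = 0 (vanishes)
  i = 3 (odd): ∫ x^3 ρ_sc = 0 (vanishes)
  i = 4 (even): a_4 · C_{2} = -1 · 2 = -2
  i = 5 (odd): ∫ x^5 ρ_sc = 0 (vanishes)

Summing the contributions: ∫_{−2}^{2} p(x) ρ_sc(x) dx = (-1) + (-2) = -3.


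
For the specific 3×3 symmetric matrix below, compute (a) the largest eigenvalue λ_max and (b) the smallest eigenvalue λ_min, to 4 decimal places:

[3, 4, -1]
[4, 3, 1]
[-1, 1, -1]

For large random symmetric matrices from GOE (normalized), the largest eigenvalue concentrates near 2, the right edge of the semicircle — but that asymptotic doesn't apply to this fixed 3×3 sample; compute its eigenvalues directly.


Since M is real symmetric, all three eigenvalues are real; they are the roots of det(λI − M) = λ³ − (tr M) λ² + s λ − det M, where s is the sum of the principal 2×2 minors.
tr M = 3 + 3 + (-1) = 5.
s = (3·3 − 4²) + (3·(-1) − (-1)²) + (3·(-1) − 1²) = -7 + (-4) + (-4) = -15.
det M (expand along row 1) = 3·(-4) − 4·(-3) + (-1)·7 = -7.
Characteristic polynomial: λ³ − 5λ² − 15λ + 7 = 0.
Substitute λ = y + (tr M)/3 = y + 1.666667 to remove the quadratic term: y³ + p·y + q = 0 with p = s − (tr M)²/3 = -23.333333 and q = −2(tr M)³/27 + (tr M)·s/3 − det M = -27.259259.
Three real roots ⇒ use the trigonometric (Viète) form: r = 2√(−p/3) = 5.577734, φ = arccos(3q/(p·r)) = arccos(0.628349) = 0.891368 rad.
y_k = r·cos(φ/3 − 2πk/3) for k = 0, 1, 2 gives y = 5.333333, -1.252453, -4.080880.
λ_k = y_k + 1.666667 gives λ = 7.0000, 0.4142, -2.4142 (check: the sum is 5.0000 = tr M).

Hence λ_max = 7.0000 and λ_min = -2.4142.


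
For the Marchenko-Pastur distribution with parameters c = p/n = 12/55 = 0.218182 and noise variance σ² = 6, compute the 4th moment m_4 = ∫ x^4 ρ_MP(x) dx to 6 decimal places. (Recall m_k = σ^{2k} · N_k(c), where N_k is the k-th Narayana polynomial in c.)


E[X⁴] = σ⁸ (1 + 6c + 6c² + c³) (fourth MP moment). With σ² = 6 (so σ⁸ = 1296) and c = 12/55 = 0.218182: E[X⁴] = 1296 · (1 + 6·0.218182 + 6·(0.218182)² + (0.218182)³) = 1296 · 2.605097.

So E[X^4] = 3376.205608.


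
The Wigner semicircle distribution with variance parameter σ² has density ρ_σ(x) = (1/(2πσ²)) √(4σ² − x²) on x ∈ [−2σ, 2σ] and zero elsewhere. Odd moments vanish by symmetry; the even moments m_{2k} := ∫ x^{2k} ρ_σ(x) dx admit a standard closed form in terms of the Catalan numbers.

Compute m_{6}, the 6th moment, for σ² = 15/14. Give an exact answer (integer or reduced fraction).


By the scaled semicircle moment identity, m_{2k} = σ^{2k} · C_k with k = 3.
C_3 = (1/(k+1)) · C(2k, k) = (1/4) · C(6, 3) = (1/4) · 20 = 5.
σ^{2k} = (σ²)^k = (15/14)^3 = 3375/2744.

Therefore m_{6} = σ^{6} · C_3 = (3375/2744) · 5 = 16875/2744.


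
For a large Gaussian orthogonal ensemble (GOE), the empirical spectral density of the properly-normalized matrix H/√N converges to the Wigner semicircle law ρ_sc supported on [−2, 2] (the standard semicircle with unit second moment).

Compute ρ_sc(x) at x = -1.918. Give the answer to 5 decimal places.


ρ_sc(x) = (1/(2π)) √(4 − x²). With x = -1.918:
  4 − x² = 4 − (-1.918)² = 4 − 3.678724 = 0.321276.
  √(4 − x²) = 0.566812.
  1/(2π) = 0.159155.
  ρ_sc(-1.918) = 0.159155 · 0.566812 = 0.090211.

Rounded to 5 decimal places: ρ_sc(-1.918) ≈ 0.09021.


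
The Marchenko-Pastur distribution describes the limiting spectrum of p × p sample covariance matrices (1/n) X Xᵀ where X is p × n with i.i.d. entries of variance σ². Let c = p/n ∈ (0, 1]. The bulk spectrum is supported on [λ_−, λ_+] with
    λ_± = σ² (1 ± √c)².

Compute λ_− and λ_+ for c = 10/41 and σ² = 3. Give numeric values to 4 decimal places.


c = 10/41 = 0.243902; √c = 0.493865.
λ_− = σ² (1 − √c)² = 3 · (1 − 0.493865)² = 3 · (0.506135)² = 0.768519.
λ_+ = σ² (1 + √c)² = 3 · (1 + 0.493865)² = 3 · (1.493865)² = 6.694896.

Rounded to 4 decimal places: λ_− ≈ 0.7685, λ_+ ≈ 6.6949.


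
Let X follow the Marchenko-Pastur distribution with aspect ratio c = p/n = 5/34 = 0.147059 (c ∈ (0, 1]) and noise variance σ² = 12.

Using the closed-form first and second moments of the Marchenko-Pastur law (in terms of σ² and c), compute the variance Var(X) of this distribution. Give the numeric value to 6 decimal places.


Recall the MP moments m_1 = E[X] = σ² and m_2 = E[X²] = σ⁴ (1 + c).
m_1 = E[X] = σ² = 12, so m_1² = 144.
m_2 = E[X²] = σ⁴ (1 + c) = 144 · (1 + 0.147059) = 144 · 1.147059 = 165.176471.
(Note m_2 − m_1² simplifies to c · σ⁴ = 0.147059 · 144.)

Var(X) = m_2 − m_1² = 165.176471 − 144 = 21.176471.


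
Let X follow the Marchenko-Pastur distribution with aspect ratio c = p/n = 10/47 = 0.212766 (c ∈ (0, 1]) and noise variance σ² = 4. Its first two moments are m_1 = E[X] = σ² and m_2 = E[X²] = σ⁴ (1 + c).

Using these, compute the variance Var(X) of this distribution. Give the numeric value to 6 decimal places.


m_1 = E[X] = σ² = 4, so m_1² = 16.
m_2 = E[X²] = σ⁴ (1 + c) = 16 · (1 + 0.212766) = 16 · 1.212766 = 19.404255.
(Note m_2 − m_1² simplifies to c · σ⁴ = 0.212766 · 16.)

Var(X) = m_2 − m_1² = 19.404255 − 16 = 3.404255.


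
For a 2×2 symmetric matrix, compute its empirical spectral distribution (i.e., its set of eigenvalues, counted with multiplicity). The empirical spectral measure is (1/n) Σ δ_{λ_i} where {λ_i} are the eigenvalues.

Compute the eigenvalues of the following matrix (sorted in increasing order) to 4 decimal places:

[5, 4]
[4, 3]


Since M is real symmetric, both eigenvalues are real; they are the roots of det(λI − M) = λ² − (tr M) λ + det M.
tr M = 5 + 3 = 8.
det M = 5·3 − 4² = 15 − 16 = -1.
Characteristic polynomial: λ² − 8λ − 1 = 0.
Discriminant Δ = (tr M)² − 4·det M = 64 − (-4) = 68; √Δ = 8.246211.
λ = (tr M ± √Δ)/2 = (8 ± 8.246211)/2, giving (tr M − √Δ)/2 = -0.1231 and (tr M + √Δ)/2 = 8.1231.

Eigenvalues sorted in increasing order: [-0.1231, 8.1231].


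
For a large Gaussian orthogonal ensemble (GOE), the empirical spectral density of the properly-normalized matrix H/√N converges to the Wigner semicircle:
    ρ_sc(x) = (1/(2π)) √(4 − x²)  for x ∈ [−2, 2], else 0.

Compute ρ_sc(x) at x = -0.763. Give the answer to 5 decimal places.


ρ_sc(x) = (1/(2π)) √(4 − x²). With x = -0.763:
  4 − x² = 4 − (-0.763)² = 4 − 0.582169 = 3.417831.
  √(4 − x²) = 1.848738.
  1/(2π) = 0.159155.
  ρ_sc(-0.763) = 0.159155 · 1.848738 = 0.294236.

Rounded to 5 decimal places: ρ_sc(-0.763) ≈ 0.29424.


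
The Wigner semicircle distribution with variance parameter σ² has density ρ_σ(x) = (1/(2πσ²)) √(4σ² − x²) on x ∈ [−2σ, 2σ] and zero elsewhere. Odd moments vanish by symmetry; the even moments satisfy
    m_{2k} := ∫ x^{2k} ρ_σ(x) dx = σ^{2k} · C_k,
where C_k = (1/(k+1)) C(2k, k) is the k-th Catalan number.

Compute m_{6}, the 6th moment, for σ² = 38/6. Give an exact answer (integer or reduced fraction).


By the scaled semicircle moment identity, m_{2k} = σ^{2k} · C_k with k = 3.
C_3 = (1/(k+1)) · C(2k, k) = (1/4) · C(6, 3) = (1/4) · 20 = 5.
σ^{2k} = (σ²)^k = (38/6)^3 = 6859/27.

Therefore m_{6} = σ^{6} · C_3 = (6859/27) · 5 = 34295/27.


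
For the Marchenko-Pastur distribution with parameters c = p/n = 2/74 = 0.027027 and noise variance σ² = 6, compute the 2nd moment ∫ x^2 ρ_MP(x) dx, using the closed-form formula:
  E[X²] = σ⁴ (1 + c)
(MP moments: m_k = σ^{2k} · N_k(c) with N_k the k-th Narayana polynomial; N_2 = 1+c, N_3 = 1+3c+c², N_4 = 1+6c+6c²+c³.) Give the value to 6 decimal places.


E[X²] = σ⁴ (1 + c) (second MP moment). With σ² = 6 (so σ⁴ = 36) and c = 2/74 = 0.027027: E[X²] = 36 · (1 + 0.027027) = 36 · 1.027027.

So E[X^2] = 36.972973.


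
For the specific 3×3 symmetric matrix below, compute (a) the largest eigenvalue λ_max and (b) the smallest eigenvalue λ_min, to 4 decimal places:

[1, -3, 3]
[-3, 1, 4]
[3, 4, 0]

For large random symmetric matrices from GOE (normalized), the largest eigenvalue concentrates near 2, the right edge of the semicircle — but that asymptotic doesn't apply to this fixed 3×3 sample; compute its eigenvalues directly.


Since M is real symmetric, all three eigenvalues are real; they are the roots of det(λI − M) = λ³ − (tr M) λ² + s λ − det M, where s is the sum of the principal 2×2 minors.
tr M = 1 + 1 + 0 = 2.
s = (1·1 − (-3)²) + (1·0 − 3²) + (1·0 − 4²) = -8 + (-9) + (-16) = -33.
det M (expand along row 1) = 1·(-16) − (-3)·(-12) + 3·(-15) = -97.
Characteristic polynomial: λ³ − 2λ² − 33λ + 97 = 0.
Substitute λ = y + (tr M)/3 = y + 0.666667 to remove the quadratic term: y³ + p·y + q = 0 with p = s − (tr M)²/3 = -34.333333 and q = −2(tr M)³/27 + (tr M)·s/3 − det M = 74.407407.
Three real roots ⇒ use the trigonometric (Viète) form: r = 2√(−p/3) = 6.765928, φ = arccos(3q/(p·r)) = arccos(-0.960935) = 2.861158 rad.
y_k = r·cos(φ/3 − 2πk/3) for k = 0, 1, 2 gives y = 3.915129, 2.821259, -6.736388.
λ_k = y_k + 0.666667 gives λ = 4.5818, 3.4879, -6.0697 (check: the sum is 2.0000 = tr M).

Hence λ_max = 4.5818 and λ_min = -6.0697.


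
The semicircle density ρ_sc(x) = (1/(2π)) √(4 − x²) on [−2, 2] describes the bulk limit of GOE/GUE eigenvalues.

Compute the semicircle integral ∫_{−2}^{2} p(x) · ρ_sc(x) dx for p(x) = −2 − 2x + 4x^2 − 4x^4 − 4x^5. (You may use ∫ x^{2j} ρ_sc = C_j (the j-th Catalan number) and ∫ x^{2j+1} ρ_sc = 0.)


Write p(x) = Σ a_i x^i, split into monomials and integrate each against ρ_sc separately.
Using ∫ x^{2j} ρ_sc = C_j = (1/(j+1)) C(2j, j) (Catalan numbers) and ∫ x^{2j+1} ρ_sc = 0 (odd monomials vanish by symmetry):
  i = 0 (even): a_0 · C_{0} = -2 · 1 = -2
  i = 1 (odd): ∫ x^1 ρ_sc = 0 (vanishes)
  i = 2 (even): a_2 · C_{1} = 4 · 1 = 4
  i = 4 (even): a_4 · C_{2} = -4 · 2 = -8
  i = 5 (odd): ∫ x^5 ρ_sc = 0 (vanishes)

Summing the contributions: ∫_{−2}^{2} p(x) ρ_sc(x) dx = (-2) + 4 + (-8) = -6.


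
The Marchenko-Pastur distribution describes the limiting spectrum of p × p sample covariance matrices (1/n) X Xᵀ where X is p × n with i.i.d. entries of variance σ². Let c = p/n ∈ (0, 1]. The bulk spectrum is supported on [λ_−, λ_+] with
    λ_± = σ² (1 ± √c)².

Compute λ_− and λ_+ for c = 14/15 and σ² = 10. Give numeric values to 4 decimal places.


c = 14/15 = 0.933333; √c = 0.966092.
λ_− = σ² (1 − √c)² = 10 · (1 − 0.966092)² = 10 · (0.033908)² = 0.011498.
λ_+ = σ² (1 + √c)² = 10 · (1 + 0.966092)² = 10 · (1.966092)² = 38.655169.

Rounded to 4 decimal places: λ_− ≈ 0.0115, λ_+ ≈ 38.6552.


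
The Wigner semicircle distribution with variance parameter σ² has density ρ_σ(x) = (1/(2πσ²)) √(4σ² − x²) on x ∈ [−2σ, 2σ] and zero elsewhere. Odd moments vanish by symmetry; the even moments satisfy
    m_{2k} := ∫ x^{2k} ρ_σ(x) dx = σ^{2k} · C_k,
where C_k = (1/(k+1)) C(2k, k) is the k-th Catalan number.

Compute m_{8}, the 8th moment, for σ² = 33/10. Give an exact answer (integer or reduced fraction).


By the scaled semicircle moment identity, m_{2k} = σ^{2k} · C_k with k = 4.
C_4 = (1/(k+1)) · C(2k, k) = (1/5) · C(8, 4) = (1/5) · 70 = 14.
σ^{2k} = (σ²)^k = (33/10)^4 = 1185921/10000.

Therefore m_{8} = σ^{8} · C_4 = (1185921/10000) · 14 = 8301447/5000.


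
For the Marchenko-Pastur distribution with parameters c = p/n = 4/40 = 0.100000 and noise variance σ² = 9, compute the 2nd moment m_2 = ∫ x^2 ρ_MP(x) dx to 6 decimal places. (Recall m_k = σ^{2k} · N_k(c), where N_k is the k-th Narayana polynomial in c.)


E[X²] = σ⁴ (1 + c) (second MP moment). With σ² = 9 (so σ⁴ = 81) and c = 4/40 = 0.100000: E[X²] = 81 · (1 + 0.100000) = 81 · 1.100000.

So E[X^2] = 89.100000.


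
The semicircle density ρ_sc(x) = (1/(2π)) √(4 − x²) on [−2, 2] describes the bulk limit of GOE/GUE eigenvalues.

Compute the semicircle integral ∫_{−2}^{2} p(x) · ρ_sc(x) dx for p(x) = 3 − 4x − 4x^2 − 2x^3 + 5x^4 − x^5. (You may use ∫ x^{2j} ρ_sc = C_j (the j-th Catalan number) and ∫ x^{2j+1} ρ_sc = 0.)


Write p(x) = Σ a_i x^i, split into monomials and integrate each against ρ_sc separately.
Using ∫ x^{2j} ρ_sc = C_j = (1/(j+1)) C(2j, j) (Catalan numbers) and ∫ x^{2j+1} ρ_sc = 0 (odd monomials vanish by symmetry):
  i = 0 (even): a_0 · C_{0} = 3 · 1 = 3
  i = 1 (odd): ∫ x^1 ρ_sc = 0 (vanishes)
  i = 2 (even): a_2 · C_{1} = -4 · 1 = -4
  i = 3 (odd): ∫ x^3 ρ_sc = 0 (vanishes)
  i = 4 (even): a_4 · C_{2} = 5 · 2 = 10
  i = 5 (odd): ∫ x^5 ρ_sc = 0 (vanishes)

Summing the contributions: ∫_{−2}^{2} p(x) ρ_sc(x) dx = 3 + (-4) + 10 = 9.


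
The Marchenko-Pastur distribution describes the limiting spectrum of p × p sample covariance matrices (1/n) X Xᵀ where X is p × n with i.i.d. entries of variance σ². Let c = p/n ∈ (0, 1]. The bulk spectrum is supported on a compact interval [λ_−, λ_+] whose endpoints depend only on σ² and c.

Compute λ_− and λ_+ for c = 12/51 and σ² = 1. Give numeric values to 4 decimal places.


c = 12/51 = 0.235294; √c = 0.485071.
λ_− = σ² (1 − √c)² = 1 · (1 − 0.485071)² = 1 · (0.514929)² = 0.265152.
λ_+ = σ² (1 + √c)² = 1 · (1 + 0.485071)² = 1 · (1.485071)² = 2.205437.

Rounded to 4 decimal places: λ_− ≈ 0.2652, λ_+ ≈ 2.2054.


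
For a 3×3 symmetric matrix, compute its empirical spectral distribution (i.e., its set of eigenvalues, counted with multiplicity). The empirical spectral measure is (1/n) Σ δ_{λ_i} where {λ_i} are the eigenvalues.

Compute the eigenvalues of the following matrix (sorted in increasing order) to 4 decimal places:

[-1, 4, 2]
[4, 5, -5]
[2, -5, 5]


Since M is real symmetric, all three eigenvalues are real; they are the roots of det(λI − M) = λ³ − (tr M) λ² + s λ − det M, where s is the sum of the principal 2×2 minors.
tr M = -1 + 5 + 5 = 9.
s = ((-1)·5 − 4²) + ((-1)·5 − 2²) + (5·5 − (-5)²) = -21 + (-9) + 0 = -30.
det M (expand along row 1) = (-1)·0 − 4·30 + 2·(-30) = -180.
Characteristic polynomial: λ³ − 9λ² − 30λ + 180 = 0.
Substitute λ = y + (tr M)/3 = y + 3.000000 to remove the quadratic term: y³ + p·y + q = 0 with p = s − (tr M)²/3 = -57.000000 and q = −2(tr M)³/27 + (tr M)·s/3 − det M = 36.000000.
Three real roots ⇒ use the trigonometric (Viète) form: r = 2√(−p/3) = 8.717798, φ = arccos(3q/(p·r)) = arccos(-0.217341) = 1.789886 rad.
y_k = r·cos(φ/3 − 2πk/3) for k = 0, 1, 2 gives y = 7.211663, 0.636094, -7.847757.
λ_k = y_k + 3.000000 gives λ = 10.2117, 3.6361, -4.8478 (check: the sum is 9.0000 = tr M).

Eigenvalues sorted in increasing order: [-4.8478, 3.6361, 10.2117].


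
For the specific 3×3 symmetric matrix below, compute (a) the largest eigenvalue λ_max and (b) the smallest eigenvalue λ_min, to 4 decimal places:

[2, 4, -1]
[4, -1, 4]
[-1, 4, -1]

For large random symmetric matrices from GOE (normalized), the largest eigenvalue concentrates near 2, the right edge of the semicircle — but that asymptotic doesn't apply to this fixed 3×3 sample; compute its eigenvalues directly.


Since M is real symmetric, all three eigenvalues are real; they are the roots of det(λI − M) = λ³ − (tr M) λ² + s λ − det M, where s is the sum of the principal 2×2 minors.
tr M = 2 + (-1) + (-1) = 0.
s = (2·(-1) − 4²) + (2·(-1) − (-1)²) + ((-1)·(-1) − 4²) = -18 + (-3) + (-15) = -36.
det M (expand along row 1) = 2·(-15) − 4·0 + (-1)·15 = -45.
Characteristic polynomial: λ³ − 36λ + 45 = 0.
Substitute λ = y + (tr M)/3 = y + 0.000000 to remove the quadratic term: y³ + p·y + q = 0 with p = s − (tr M)²/3 = -36.000000 and q = −2(tr M)³/27 + (tr M)·s/3 − det M = 45.000000.
Three real roots ⇒ use the trigonometric (Viète) form: r = 2√(−p/3) = 6.928203, φ = arccos(3q/(p·r)) = arccos(-0.541266) = 2.142738 rad.
y_k = r·cos(φ/3 − 2πk/3) for k = 0, 1, 2 gives y = 5.234863, 1.312856, -6.547719.
λ_k = y_k + 0.000000 gives λ = 5.2349, 1.3129, -6.5477 (check: the sum is 0.0000 = tr M).

Hence λ_max = 5.2349 and λ_min = -6.5477.


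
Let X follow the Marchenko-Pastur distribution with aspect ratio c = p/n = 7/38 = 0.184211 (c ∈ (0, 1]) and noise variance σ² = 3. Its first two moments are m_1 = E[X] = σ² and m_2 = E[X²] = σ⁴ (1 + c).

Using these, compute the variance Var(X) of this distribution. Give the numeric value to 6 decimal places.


m_1 = E[X] = σ² = 3, so m_1² = 9.
m_2 = E[X²] = σ⁴ (1 + c) = 9 · (1 + 0.184211) = 9 · 1.184211 = 10.657895.
(Note m_2 − m_1² simplifies to c · σ⁴ = 0.184211 · 9.)

Var(X) = m_2 − m_1² = 10.657895 − 9 = 1.657895.


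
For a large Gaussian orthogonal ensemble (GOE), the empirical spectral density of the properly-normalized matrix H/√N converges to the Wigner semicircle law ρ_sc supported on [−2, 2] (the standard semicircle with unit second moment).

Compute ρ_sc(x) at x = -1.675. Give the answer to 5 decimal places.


ρ_sc(x) = (1/(2π)) √(4 − x²). With x = -1.675:
  4 − x² = 4 − (-1.675)² = 4 − 2.805625 = 1.194375.
  √(4 − x²) = 1.092875.
  1/(2π) = 0.159155.
  ρ_sc(-1.675) = 0.159155 · 1.092875 = 0.173936.

Rounded to 5 decimal places: ρ_sc(-1.675) ≈ 0.17394.


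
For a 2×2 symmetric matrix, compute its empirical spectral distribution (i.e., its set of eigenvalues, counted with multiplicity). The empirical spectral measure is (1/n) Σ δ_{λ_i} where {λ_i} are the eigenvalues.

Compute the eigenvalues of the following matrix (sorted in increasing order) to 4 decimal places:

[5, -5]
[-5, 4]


Since M is real symmetric, both eigenvalues are real; they are the roots of det(λI − M) = λ² − (tr M) λ + det M.
tr M = 5 + 4 = 9.
det M = 5·4 − (-5)² = 20 − 25 = -5.
Characteristic polynomial: λ² − 9λ − 5 = 0.
Discriminant Δ = (tr M)² − 4·det M = 81 − (-20) = 101; √Δ = 10.049876.
λ = (tr M ± √Δ)/2 = (9 ± 10.049876)/2, giving (tr M − √Δ)/2 = -0.5249 and (tr M + √Δ)/2 = 9.5249.

Eigenvalues sorted in increasing order: [-0.5249, 9.5249].


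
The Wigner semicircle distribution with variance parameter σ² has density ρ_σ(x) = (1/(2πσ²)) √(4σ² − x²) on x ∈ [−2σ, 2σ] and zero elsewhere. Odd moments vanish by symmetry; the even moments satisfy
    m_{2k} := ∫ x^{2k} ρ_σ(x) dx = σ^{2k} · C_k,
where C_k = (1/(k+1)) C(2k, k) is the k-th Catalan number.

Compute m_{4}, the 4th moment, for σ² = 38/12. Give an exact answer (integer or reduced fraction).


By the scaled semicircle moment identity, m_{2k} = σ^{2k} · C_k with k = 2.
C_2 = (1/(k+1)) · C(2k, k) = (1/3) · C(4, 2) = (1/3) · 6 = 2.
σ^{2k} = (σ²)^k = (38/12)^2 = 361/36.

Therefore m_{4} = σ^{4} · C_2 = (361/36) · 2 = 361/18.


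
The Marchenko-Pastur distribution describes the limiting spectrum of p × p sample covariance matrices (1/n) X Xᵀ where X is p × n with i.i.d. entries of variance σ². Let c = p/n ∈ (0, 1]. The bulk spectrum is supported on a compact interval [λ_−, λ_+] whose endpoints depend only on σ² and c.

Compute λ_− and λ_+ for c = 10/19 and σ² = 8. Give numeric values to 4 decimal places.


c = 10/19 = 0.526316; √c = 0.725476.
λ_− = σ² (1 − √c)² = 8 · (1 − 0.725476)² = 8 · (0.274524)² = 0.602906.
λ_+ = σ² (1 + √c)² = 8 · (1 + 0.725476)² = 8 · (1.725476)² = 23.818146.

Rounded to 4 decimal places: λ_− ≈ 0.6029, λ_+ ≈ 23.8181.


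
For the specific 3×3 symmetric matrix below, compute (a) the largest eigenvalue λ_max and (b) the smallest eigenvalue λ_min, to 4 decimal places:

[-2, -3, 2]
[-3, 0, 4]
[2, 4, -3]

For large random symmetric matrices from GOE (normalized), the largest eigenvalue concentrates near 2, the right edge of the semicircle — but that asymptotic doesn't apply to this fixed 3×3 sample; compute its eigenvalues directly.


Since M is real symmetric, all three eigenvalues are real; they are the roots of det(λI − M) = λ³ − (tr M) λ² + s λ − det M, where s is the sum of the principal 2×2 minors.
tr M = -2 + 0 + (-3) = -5.
s = ((-2)·0 − (-3)²) + ((-2)·(-3) − 2²) + (0·(-3) − 4²) = -9 + 2 + (-16) = -23.
det M (expand along row 1) = (-2)·(-16) − (-3)·1 + 2·(-12) = 11.
Characteristic polynomial: λ³ + 5λ² − 23λ − 11 = 0.
Substitute λ = y + (tr M)/3 = y − 1.666667 to remove the quadratic term: y³ + p·y + q = 0 with p = s − (tr M)²/3 = -31.333333 and q = −2(tr M)³/27 + (tr M)·s/3 − det M = 36.592593.
Three real roots ⇒ use the trigonometric (Viète) form: r = 2√(−p/3) = 6.463573, φ = arccos(3q/(p·r)) = arccos(-0.542045) = 2.143665 rad.
y_k = r·cos(φ/3 − 2πk/3) for k = 0, 1, 2 gives y = 4.882486, 1.226772, -6.109258.
λ_k = y_k − 1.666667 gives λ = 3.2158, -0.4399, -7.7759 (check: the sum is -5.0000 = tr M).

Hence λ_max = 3.2158 and λ_min = -7.7759.


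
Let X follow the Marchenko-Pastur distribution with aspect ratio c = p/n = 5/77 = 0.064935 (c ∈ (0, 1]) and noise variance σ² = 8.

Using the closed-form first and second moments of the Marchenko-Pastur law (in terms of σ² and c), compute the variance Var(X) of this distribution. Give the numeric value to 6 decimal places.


Recall the MP moments m_1 = E[X] = σ² and m_2 = E[X²] = σ⁴ (1 + c).
m_1 = E[X] = σ² = 8, so m_1² = 64.
m_2 = E[X²] = σ⁴ (1 + c) = 64 · (1 + 0.064935) = 64 · 1.064935 = 68.155844.
(Note m_2 − m_1² simplifies to c · σ⁴ = 0.064935 · 64.)

Var(X) = m_2 − m_1² = 68.155844 − 64 = 4.155844.


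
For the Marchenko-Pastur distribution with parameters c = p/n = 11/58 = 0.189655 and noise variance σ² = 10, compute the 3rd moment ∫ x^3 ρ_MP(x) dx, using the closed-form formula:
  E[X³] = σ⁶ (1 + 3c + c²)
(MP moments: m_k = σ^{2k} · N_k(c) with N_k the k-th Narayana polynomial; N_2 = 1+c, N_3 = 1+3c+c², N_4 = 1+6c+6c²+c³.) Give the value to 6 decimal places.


E[X³] = σ⁶ (1 + 3c + c²) (third MP moment). With σ² = 10 (so σ⁶ = 1000) and c = 11/58 = 0.189655: E[X³] = 1000 · (1 + 3·0.189655 + (0.189655)²) = 1000 · 1.604935.

So E[X^3] = 1604.934602.


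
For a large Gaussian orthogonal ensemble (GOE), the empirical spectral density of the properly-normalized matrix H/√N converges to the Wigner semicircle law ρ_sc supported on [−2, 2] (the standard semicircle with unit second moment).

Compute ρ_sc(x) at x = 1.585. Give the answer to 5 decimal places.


ρ_sc(x) = (1/(2π)) √(4 − x²). With x = 1.585:
  4 − x² = 4 − (1.585)² = 4 − 2.512225 = 1.487775.
  √(4 − x²) = 1.219744.
  1/(2π) = 0.159155.
  ρ_sc(1.585) = 0.159155 · 1.219744 = 0.194128.

Rounded to 5 decimal places: ρ_sc(1.585) ≈ 0.19413.


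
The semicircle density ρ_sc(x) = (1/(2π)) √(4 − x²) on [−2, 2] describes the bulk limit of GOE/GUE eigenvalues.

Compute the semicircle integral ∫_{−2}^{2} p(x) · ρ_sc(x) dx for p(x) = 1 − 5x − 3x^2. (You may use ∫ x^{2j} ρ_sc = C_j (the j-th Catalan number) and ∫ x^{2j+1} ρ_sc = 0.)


Write p(x) = Σ a_i x^i, split into monomials and integrate each against ρ_sc separately.
Using ∫ x^{2j} ρ_sc = C_j = (1/(j+1)) C(2j, j) (Catalan numbers) and ∫ x^{2j+1} ρ_sc = 0 (odd monomials vanish by symmetry):
  i = 0 (even): a_0 · C_{0} = 1 · 1 = 1
  i = 1 (odd): ∫ x^1 ρ_sc = 0 (vanishes)
  i = 2 (even): a_2 · C_{1} = -3 · 1 = -3

Summing the contributions: ∫_{−2}^{2} p(x) ρ_sc(x) dx = 1 + (-3) = -2.


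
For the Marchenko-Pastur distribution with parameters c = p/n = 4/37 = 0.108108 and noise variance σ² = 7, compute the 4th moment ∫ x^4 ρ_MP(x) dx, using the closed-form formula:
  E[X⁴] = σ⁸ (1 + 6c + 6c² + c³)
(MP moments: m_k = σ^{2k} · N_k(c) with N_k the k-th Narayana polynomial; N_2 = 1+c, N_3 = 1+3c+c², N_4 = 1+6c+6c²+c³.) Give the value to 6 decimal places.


E[X⁴] = σ⁸ (1 + 6c + 6c² + c³) (fourth MP moment). With σ² = 7 (so σ⁸ = 2401) and c = 4/37 = 0.108108: E[X⁴] = 2401 · (1 + 6·0.108108 + 6·(0.108108)² + (0.108108)³) = 2401 · 1.720036.

So E[X^4] = 4129.807218.


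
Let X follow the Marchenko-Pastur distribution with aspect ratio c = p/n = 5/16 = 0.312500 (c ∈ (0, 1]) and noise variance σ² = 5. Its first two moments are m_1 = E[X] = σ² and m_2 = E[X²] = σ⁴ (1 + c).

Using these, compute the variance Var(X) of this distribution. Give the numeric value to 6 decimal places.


m_1 = E[X] = σ² = 5, so m_1² = 25.
m_2 = E[X²] = σ⁴ (1 + c) = 25 · (1 + 0.312500) = 25 · 1.312500 = 32.812500.
(Note m_2 − m_1² simplifies to c · σ⁴ = 0.312500 · 25.)

Var(X) = m_2 − m_1² = 32.812500 − 25 = 7.812500.


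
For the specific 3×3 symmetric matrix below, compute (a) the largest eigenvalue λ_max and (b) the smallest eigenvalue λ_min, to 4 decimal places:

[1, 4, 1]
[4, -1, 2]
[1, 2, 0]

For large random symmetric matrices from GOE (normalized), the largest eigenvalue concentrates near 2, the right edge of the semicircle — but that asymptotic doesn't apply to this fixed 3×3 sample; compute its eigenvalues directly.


Since M is real symmetric, all three eigenvalues are real; they are the roots of det(λI − M) = λ³ − (tr M) λ² + s λ − det M, where s is the sum of the principal 2×2 minors.
tr M = 1 + (-1) + 0 = 0.
s = (1·(-1) − 4²) + (1·0 − 1²) + ((-1)·0 − 2²) = -17 + (-1) + (-4) = -22.
det M (expand along row 1) = 1·(-4) − 4·(-2) + 1·9 = 13.
Characteristic polynomial: λ³ − 22λ − 13 = 0.
Substitute λ = y + (tr M)/3 = y + 0.000000 to remove the quadratic term: y³ + p·y + q = 0 with p = s − (tr M)²/3 = -22.000000 and q = −2(tr M)³/27 + (tr M)·s/3 − det M = -13.000000.
Three real roots ⇒ use the trigonometric (Viète) form: r = 2√(−p/3) = 5.416026, φ = arccos(3q/(p·r)) = arccos(0.327311) = 1.237339 rad.
y_k = r·cos(φ/3 − 2πk/3) for k = 0, 1, 2 gives y = 4.961853, -0.600765, -4.361088.
λ_k = y_k + 0.000000 gives λ = 4.9619, -0.6008, -4.3611 (check: the sum is 0.0000 = tr M).

Hence λ_max = 4.9619 and λ_min = -4.3611.
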